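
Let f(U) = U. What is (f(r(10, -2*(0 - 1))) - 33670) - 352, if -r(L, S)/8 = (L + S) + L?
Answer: -34198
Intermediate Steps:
r(L, S) = -16*L - 8*S (r(L, S) = -8*((L + S) + L) = -8*(S + 2*L) = -16*L - 8*S)
(f(r(10, -2*(0 - 1))) - 33670) - 352 = ((-16*10 - (-16)*(0 - 1)) - 33670) - 352 = ((-160 - (-16)*(-1)) - 33670) - 352 = ((-160 - 8*2) - 33670) - 352 = ((-160 - 16) - 33670) - 352 = (-176 - 33670) - 352 = -33846 - 352 = -34198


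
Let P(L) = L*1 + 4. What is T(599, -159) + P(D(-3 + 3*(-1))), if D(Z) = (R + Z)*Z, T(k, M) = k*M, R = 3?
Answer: -95219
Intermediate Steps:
T(k, M) = M*k
D(Z) = Z*(3 + Z) (D(Z) = (3 + Z)*Z = Z*(3 + Z))
P(L) = 4 + L (P(L) = L + 4 = 4 + L)
T(599, -159) + P(D(-3 + 3*(-1))) = -159*599 + (4 + (-3 + 3*(-1))*(3 + (-3 + 3*(-1)))) = -95241 + (4 + (-3 - 3)*(3 + (-3 - 3))) = -95241 + (4 - 6*(3 - 6)) = -95241 + (4 - 6*(-3)) = -95241 + (4 + 18) = -95241 + 22 = -95219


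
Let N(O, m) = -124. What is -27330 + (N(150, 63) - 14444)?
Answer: -41898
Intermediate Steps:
-27330 + (N(150, 63) - 14444) = -27330 + (-124 - 14444) = -27330 - 14568 = -41898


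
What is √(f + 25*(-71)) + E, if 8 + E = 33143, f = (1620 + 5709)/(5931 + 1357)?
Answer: 33135 + I*√23556402962/3644 ≈ 33135.0 + 42.119*I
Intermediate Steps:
f = 7329/7288 ≈ 1.0056
E = 33135 (E = -8 + 33143 = 33135)
√(f + 25*(-71)) + E = √(7329/7288 + 25*(-71)) + 33135 = √(7329/7288 - 1775) + 33135 = √(-12928871/7288) + 33135 = I*√23556402962/3644 + 33135 = 33135 + I*√23556402962/3644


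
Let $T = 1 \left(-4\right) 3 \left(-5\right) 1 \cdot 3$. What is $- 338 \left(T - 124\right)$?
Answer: $-18928$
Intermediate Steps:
$T = 180$ ($T = \left(-4\right) 3 \left(-5\right) 3 = \left(-12\right) \left(-5\right) 3 = 60 \cdot 3 = 180$)
$- 338 \left(T - 124\right) = - 338 \left(180 - 124\right) = \left(-338\right) 56 = -18928$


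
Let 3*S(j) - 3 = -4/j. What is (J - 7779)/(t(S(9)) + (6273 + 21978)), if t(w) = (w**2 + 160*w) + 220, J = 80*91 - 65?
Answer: -102789/5213812 ≈ -0.019715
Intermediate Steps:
J = 7215 (J = 7280 - 65 = 7215)
S(j) = 1 - 4/(3*j) (S(j) = 1 + (-4/j)/3 = 1 - 4/(3*j))
t(w) = 220 + w**2 + 160*w
(J - 7779)/(t(S(9)) + (6273 + 21978)) = (7215 - 7779)/((220 + ((-4/3 + 9)/9)**2 + 160*((-4/3 + 9)/9)) + (6273 + 21978)) = -564/((220 + ((1/9)*(23/3))**2 + 160*((1/9)*(23/3))) + 28251) = -564/((220 + (23/27)**2 + 160*(23/27)) + 28251) = -564/((220 + 529/729 + 3680/27) + 28251) = -564/(260269/729 + 28251) = -564/20855248/729 = -564*729/20855248 = -102789/5213812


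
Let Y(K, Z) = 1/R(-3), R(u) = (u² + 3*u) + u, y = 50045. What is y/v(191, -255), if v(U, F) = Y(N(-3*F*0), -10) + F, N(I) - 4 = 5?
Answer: -150135/766 ≈ -196.00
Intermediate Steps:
N(I) = 9 (N(I) = 4 + 5 = 9)
R(u) = u² + 4*u
Y(K, Z) = -⅓ (Y(K, Z) = 1/(-3*(4 - 3)) = 1/(-3*1) = 1/(-3) = -⅓)
v(U, F) = -⅓ + F
y/v(191, -255) = 50045/(-⅓ - 255) = 50045/(-766/3) = 50045*(-3/766) = -150135/766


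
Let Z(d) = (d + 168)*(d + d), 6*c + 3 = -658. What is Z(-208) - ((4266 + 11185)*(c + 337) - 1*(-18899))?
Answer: -21042365/6 ≈ -3.5071e+6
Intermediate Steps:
c = -661/6 (c = -1/2 + (1/6)*(-658) = -1/2 - 329/3 = -661/6 ≈ -110.17)
Z(d) = 2*d*(168 + d) (Z(d) = (168 + d)*(2*d) = 2*d*(168 + d))
Z(-208) - ((4266 + 11185)*(c + 337) - 1*(-18899)) = 2*(-208)*(168 - 208) - ((4266 + 11185)*(-661/6 + 337) - 1*(-18899)) = 2*(-208)*(-40) - (15451*(1361/6) + 18899) = 16640 - (21028811/6 + 18899) = 16640 - 1*21142205/6 = 16640 - 21142205/6 = -21042365/6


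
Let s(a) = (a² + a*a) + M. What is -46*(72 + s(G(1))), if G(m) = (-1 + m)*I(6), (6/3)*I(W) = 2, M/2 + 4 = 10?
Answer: -3864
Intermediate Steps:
M = 12 (M = -8 + 2*10 = -8 + 20 = 12)
I(W) = 1 (I(W) = (½)*2 = 1)
G(m) = -1 + m (G(m) = (-1 + m)*1 = -1 + m)
s(a) = 12 + 2*a² (s(a) = (a² + a*a) + 12 = (a² + a²) + 12 = 2*a² + 12 = 12 + 2*a²)
-46*(72 + s(G(1))) = -46*(72 + (12 + 2*(-1 + 1)²)) = -46*(72 + (12 + 2*0²)) = -46*(72 + (12 + 2*0)) = -46*(72 + (12 + 0)) = -46*(72 + 12) = -46*84 = -3864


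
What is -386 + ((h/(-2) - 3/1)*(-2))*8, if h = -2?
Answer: -354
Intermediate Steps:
-386 + ((h/(-2) - 3/1)*(-2))*8 = -386 + ((-2/(-2) - 3/1)*(-2))*8 = -386 + ((-2*(-½) - 3*1)*(-2))*8 = -386 + ((1 - 3)*(-2))*8 = -386 - 2*(-2)*8 = -386 + 4*8 = -386 + 32 = -354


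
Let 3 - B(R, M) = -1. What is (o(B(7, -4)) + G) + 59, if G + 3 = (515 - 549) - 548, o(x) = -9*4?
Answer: -562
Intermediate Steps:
B(R, M) = 4 (B(R, M) = 3 - 1*(-1) = 3 + 1 = 4)
o(x) = -36
G = -585 (G = -3 + ((515 - 549) - 548) = -3 + (-34 - 548) = -3 - 582 = -585)
(o(B(7, -4)) + G) + 59 = (-36 - 585) + 59 = -621 + 59 = -562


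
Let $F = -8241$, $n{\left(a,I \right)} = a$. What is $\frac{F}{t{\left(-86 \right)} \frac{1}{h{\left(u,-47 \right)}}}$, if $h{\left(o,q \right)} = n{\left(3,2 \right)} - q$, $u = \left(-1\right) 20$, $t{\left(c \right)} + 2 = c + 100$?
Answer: $- \frac{68675}{2} \approx -34338.0$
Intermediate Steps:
$t{\left(c \right)} = 98 + c$ ($t{\left(c \right)} = -2 + \left(c + 100\right) = -2 + \left(100 + c\right) = 98 + c$)
$u = -20$
$h{\left(o,q \right)} = 3 - q$
$\frac{F}{t{\left(-86 \right)} \frac{1}{h{\left(u,-47 \right)}}} = - \frac{8241}{\left(98 - 86\right) \frac{1}{3 - -47}} = - \frac{8241}{12 \frac{1}{3 + 47}} = - \frac{8241}{12 \cdot \frac{1}{50}} = - \frac{8241}{\frac{6}{25}} = \left(-8241\right) \frac{25}{6} = - \frac{68675}{2}$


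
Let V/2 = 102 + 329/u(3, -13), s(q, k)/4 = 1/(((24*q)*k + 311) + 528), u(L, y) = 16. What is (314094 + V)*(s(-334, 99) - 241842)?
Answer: -241059176457996811/3170980 ≈ -7.6020e+10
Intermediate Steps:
s(q, k) = 4/(839 + 24*k*q) (s(q, k) = 4/(((24*q)*k + 311) + 528) = 4/((24*k*q + 311) + 528) = 4/((311 + 24*k*q) + 528) = 4/(839 + 24*k*q))
V = 1961/8 (V = 2*(102 + 329/16) = 2*(1961/16) = 1961/8 ≈ 245.13)
(314094 + V)*(s(-334, 99) - 241842) = (314094 + 1961/8)*(4/(839 + 24*99*(-334)) - 241842) = 2514713*(4/(839 - 793584) - 241842)/8 = 2514713*(4/(-792745) - 241842)/8 = 2514713*(4*(-1/792745) - 241842)/8 = 2514713*(-4/792745 - 241842)/8 = (2514713/8)*(-191719036294/792745) = -241059176457996811/3170980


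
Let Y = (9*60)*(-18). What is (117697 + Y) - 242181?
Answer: -134204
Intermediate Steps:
Y = -9720 (Y = 540*(-18) = -9720)
(117697 + Y) - 242181 = (117697 - 9720) - 242181 = 107977 - 242181 = -134204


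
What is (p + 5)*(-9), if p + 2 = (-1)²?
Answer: -36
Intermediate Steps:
p = -1 (p = -2 + (-1)² = -2 + 1 = -1)
(p + 5)*(-9) = (-1 + 5)*(-9) = 4*(-9) = -36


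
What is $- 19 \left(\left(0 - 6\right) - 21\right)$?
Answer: $513$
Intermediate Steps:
$- 19 \left(\left(0 - 6\right) - 21\right) = - 19 \left(-6 - 21\right) = \left(-19\right) \left(-27\right) = 513$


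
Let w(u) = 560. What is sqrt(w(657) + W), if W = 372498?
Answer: sqrt(373058) ≈ 610.79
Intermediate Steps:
sqrt(w(657) + W) = sqrt(560 + 372498) = sqrt(373058)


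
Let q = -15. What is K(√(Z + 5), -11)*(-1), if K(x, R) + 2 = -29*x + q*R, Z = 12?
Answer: -163 + 29*√17 ≈ -43.430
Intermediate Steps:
K(x, R) = -2 - 29*x - 15*R (K(x, R) = -2 + (-29*x - 15*R) = -2 - 29*x - 15*R)
K(√(Z + 5), -11)*(-1) = (-2 - 29*√(12 + 5) - 15*(-11))*(-1) = (-2 - 29*√17 + 165)*(-1) = (163 - 29*√17)*(-1) = -163 + 29*√17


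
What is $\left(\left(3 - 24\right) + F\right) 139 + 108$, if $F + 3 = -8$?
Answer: $-4340$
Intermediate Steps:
$F = -11$ ($F = -3 - 8 = -11$)
$\left(\left(3 - 24\right) + F\right) 139 + 108 = \left(\left(3 - 24\right) - 11\right) 139 + 108 = \left(-21 - 11\right) 139 + 108 = \left(-32\right) 139 + 108 = -4448 + 108 = -4340$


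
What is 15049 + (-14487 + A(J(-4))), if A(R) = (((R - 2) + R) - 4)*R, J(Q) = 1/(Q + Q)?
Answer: 18009/32 ≈ 562.78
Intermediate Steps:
J(Q) = 1/(2*Q)
A(R) = R*(-6 + 2*R) (A(R) = (((-2 + R) + R) - 4)*R = ((-2 + 2*R) - 4)*R = (-6 + 2*R)*R = R*(-6 + 2*R))
15049 + (-14487 + A(J(-4))) = 15049 + (-14487 + 2*((½)/(-4))*(-3 + (½)/(-4))) = 15049 + (-14487 + 2*((½)*(-¼))*(-3 + (½)*(-¼))) = 15049 + (-14487 + 2*(-⅛)*(-3 - ⅛)) = 15049 + (-14487 + 2*(-⅛)*(-25/8)) = 15049 + (-14487 + 25/32) = 15049 - 463559/32 = 18009/32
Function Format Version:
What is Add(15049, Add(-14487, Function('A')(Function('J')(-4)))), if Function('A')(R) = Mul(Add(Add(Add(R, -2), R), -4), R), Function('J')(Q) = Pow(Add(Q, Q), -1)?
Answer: Rational(18009, 32) ≈ 562.78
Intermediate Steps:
Function('J')(Q) = Mul(Rational(1, 2), Pow(Q, -1)) (Function('J')(Q) = Pow(Mul(2, Q), -1) = Mul(Rational(1, 2), Pow(Q, -1)))
Function('A')(R) = Mul(R, Add(-6, Mul(2, R))) (Function('A')(R) = Mul(Add(Add(Add(-2, R), R), -4), R) = Mul(Add(Add(-2, Mul(2, R)), -4), R) = Mul(Add(-6, Mul(2, R)), R) = Mul(R, Add(-6, Mul(2, R))))
Add(15049, Add(-14487, Function('A')(Function('J')(-4)))) = Add(15049, Add(-14487, Mul(2, Mul(Rational(1, 2), Pow(-4, -1)), Add(-3, Mul(Rational(1, 2), Pow(-4, -1)))))) = Add(15049, Add(-14487, Mul(2, Mul(Rational(1, 2), Rational(-1, 4)), Add(-3, Mul(Rational(1, 2), Rational(-1, 4)))))) = Add(15049, Add(-14487, Mul(2, Rational(-1, 8), Add(-3, Rational(-1, 8))))) = Add(15049, Add(-14487, Mul(2, Rational(-1, 8), Rational(-25, 8)))) = Add(15049, Add(-14487, Rational(25, 32))) = Add(15049, Rational(-463559, 32)) = Rational(18009, 32)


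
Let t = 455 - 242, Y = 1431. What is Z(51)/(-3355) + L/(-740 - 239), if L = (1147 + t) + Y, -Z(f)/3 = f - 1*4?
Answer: -76246/27145 ≈ -2.8088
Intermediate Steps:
t = 213
Z(f) = 12 - 3*f (Z(f) = -3*(f - 1*4) = -3*(f - 4) = -3*(-4 + f) = 12 - 3*f)
L = 2791 (L = (1147 + 213) + 1431 = 1360 + 1431 = 2791)
Z(51)/(-3355) + L/(-740 - 239) = (12 - 3*51)/(-3355) + 2791/(-740 - 239) = (12 - 153)*(-1/3355) + 2791/(-979) = -141*(-1/3355) + 2791*(-1/979) = 141/3355 - 2791/979 = -76246/27145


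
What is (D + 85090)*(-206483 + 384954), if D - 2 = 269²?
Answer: 28100794363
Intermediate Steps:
D = 72363 (D = 2 + 269² = 2 + 72361 = 72363)
(D + 85090)*(-206483 + 384954) = (72363 + 85090)*(-206483 + 384954) = 157453*178471 = 28100794363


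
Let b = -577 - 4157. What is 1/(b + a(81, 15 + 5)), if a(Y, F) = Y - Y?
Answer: -1/4734 ≈ -0.00021124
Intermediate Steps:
b = -4734
a(Y, F) = 0
1/(b + a(81, 15 + 5)) = 1/(-4734 + 0) = 1/(-4734) = -1/4734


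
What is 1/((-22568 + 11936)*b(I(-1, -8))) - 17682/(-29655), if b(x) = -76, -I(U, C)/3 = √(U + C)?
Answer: 529172277/887488480 ≈ 0.59626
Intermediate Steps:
I(U, C) = -3*√(C + U) (I(U, C) = -3*√(U + C) = -3*√(C + U))
1/((-22568 + 11936)*b(I(-1, -8))) - 17682/(-29655) = 1/((-22568 + 11936)*(-76)) - 17682/(-29655) = -1/76/(-10632) - 17682*(-1/29655) = -1/10632*(-1/76) + 5894/9885 = 1/808032 + 5894/9885 = 529172277/887488480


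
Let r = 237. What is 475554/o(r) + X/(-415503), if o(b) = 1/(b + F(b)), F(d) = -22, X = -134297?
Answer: 42482734571627/415503 ≈ 1.0224e+8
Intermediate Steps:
o(b) = 1/(-22 + b) (o(b) = 1/(b - 22) = 1/(-22 + b))
475554/o(r) + X/(-415503) = 475554/(1/(-22 + 237)) - 134297/(-415503) = 475554/(1/215) - 134297*(-1/415503) = 475554/(1/215) + 134297/415503 = 475554*215 + 134297/415503 = 102244110 + 134297/415503 = 42482734571627/415503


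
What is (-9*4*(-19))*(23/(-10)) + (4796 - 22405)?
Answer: -95911/5 ≈ -19182.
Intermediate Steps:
(-9*4*(-19))*(23/(-10)) + (4796 - 22405) = (-36*(-19))*(23*(-⅒)) - 17609 = 684*(-23/10) - 17609 = -7866/5 - 17609 = -95911/5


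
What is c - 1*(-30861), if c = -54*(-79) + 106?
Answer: 35233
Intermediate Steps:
c = 4372 (c = 4266 + 106 = 4372)
c - 1*(-30861) = 4372 - 1*(-30861) = 4372 + 30861 = 35233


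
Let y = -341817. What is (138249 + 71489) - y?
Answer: 551555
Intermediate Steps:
(138249 + 71489) - y = (138249 + 71489) - 1*(-341817) = 209738 + 341817 = 551555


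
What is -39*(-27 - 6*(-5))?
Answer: -117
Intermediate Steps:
-39*(-27 - 6*(-5)) = -39*(-27 + 30) = -39*3 = -117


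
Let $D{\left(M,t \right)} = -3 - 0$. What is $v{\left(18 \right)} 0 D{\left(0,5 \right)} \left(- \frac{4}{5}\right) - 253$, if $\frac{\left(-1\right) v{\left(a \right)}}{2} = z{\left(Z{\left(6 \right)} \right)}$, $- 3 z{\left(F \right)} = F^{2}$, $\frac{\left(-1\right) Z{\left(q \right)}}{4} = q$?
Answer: $-253$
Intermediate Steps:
$D{\left(M,t \right)} = -3$ ($D{\left(M,t \right)} = -3 + 0 = -3$)
$Z{\left(q \right)} = - 4 q$
$z{\left(F \right)} = - \frac{F^{2}}{3}$
$v{\left(a \right)} = 384$ ($v{\left(a \right)} = - 2 \left(- \frac{\left(\left(-4\right) 6\right)^{2}}{3}\right) = - 2 \left(- \frac{\left(-24\right)^{2}}{3}\right) = - 2 \left(\left(- \frac{1}{3}\right) 576\right) = \left(-2\right) \left(-192\right) = 384$)
$v{\left(18 \right)} 0 D{\left(0,5 \right)} \left(- \frac{4}{5}\right) - 253 = 384 \cdot 0 \left(-3\right) \left(- \frac{4}{5}\right) - 253 = 384 \cdot 0 \left(\left(-4\right) \frac{1}{5}\right) - 253 = 384 \cdot 0 \left(- \frac{4}{5}\right) - 253 = 384 \cdot 0 - 253 = 0 - 253 = -253$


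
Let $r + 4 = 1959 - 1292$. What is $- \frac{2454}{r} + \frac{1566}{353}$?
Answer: $\frac{57332}{78013} \approx 0.7349$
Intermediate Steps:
$r = 663$ ($r = -4 + \left(1959 - 1292\right) = -4 + 667 = 663$)
$- \frac{2454}{r} + \frac{1566}{353} = - \frac{2454}{663} + \frac{1566}{353} = \left(-2454\right) \frac{1}{663} + 1566 \cdot \frac{1}{353} = - \frac{818}{221} + \frac{1566}{353} = \frac{57332}{78013}$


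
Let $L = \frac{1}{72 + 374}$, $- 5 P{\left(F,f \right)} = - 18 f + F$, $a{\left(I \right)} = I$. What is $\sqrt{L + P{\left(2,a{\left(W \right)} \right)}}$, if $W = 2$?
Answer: $\frac{\sqrt{33826870}}{2230} \approx 2.6081$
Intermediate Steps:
$P{\left(F,f \right)} = - \frac{F}{5} + \frac{18 f}{5}$ ($P{\left(F,f \right)} = - \frac{- 18 f + F}{5} = - \frac{F - 18 f}{5} = - \frac{F}{5} + \frac{18 f}{5}$)
$L = \frac{1}{446} \approx 0.0022422$
$\sqrt{L + P{\left(2,a{\left(W \right)} \right)}} = \sqrt{\frac{1}{446} + \left(\left(- \frac{1}{5}\right) 2 + \frac{18}{5} \cdot 2\right)} = \sqrt{\frac{1}{446} + \left(- \frac{2}{5} + \frac{36}{5}\right)} = \sqrt{\frac{1}{446} + \frac{34}{5}} = \sqrt{\frac{15169}{2230}} = \frac{\sqrt{33826870}}{2230}$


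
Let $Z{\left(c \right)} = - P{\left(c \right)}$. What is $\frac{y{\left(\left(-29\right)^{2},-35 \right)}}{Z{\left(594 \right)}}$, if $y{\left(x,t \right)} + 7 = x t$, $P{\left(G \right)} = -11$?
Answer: $- \frac{29442}{11} \approx -2676.5$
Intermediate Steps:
$y{\left(x,t \right)} = -7 + t x$ ($y{\left(x,t \right)} = -7 + x t = -7 + t x$)
$Z{\left(c \right)} = 11$ ($Z{\left(c \right)} = \left(-1\right) \left(-11\right) = 11$)
$\frac{y{\left(\left(-29\right)^{2},-35 \right)}}{Z{\left(594 \right)}} = \frac{-7 - 35 \left(-29\right)^{2}}{11} = \left(-7 - 29435\right) \frac{1}{11} = \left(-29442\right) \frac{1}{11} = - \frac{29442}{11}$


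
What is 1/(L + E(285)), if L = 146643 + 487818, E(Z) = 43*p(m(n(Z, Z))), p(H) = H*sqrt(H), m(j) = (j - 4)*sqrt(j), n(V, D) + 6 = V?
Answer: 1/(634461 + 177375*31**(3/4)*sqrt(33)) ≈ 7.1321e-8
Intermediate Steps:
n(V, D) = -6 + V
m(j) = sqrt(j)*(-4 + j) (m(j) = (-4 + j)*sqrt(j) = sqrt(j)*(-4 + j))
p(H) = H**(3/2)
E(Z) = 43*(sqrt(-6 + Z)*(-10 + Z))**(3/2) (E(Z) = 43*(sqrt(-6 + Z)*(-4 + (-6 + Z)))**(3/2) = 43*(sqrt(-6 + Z)*(-10 + Z))**(3/2))
L = 634461
1/(L + E(285)) = 1/(634461 + 43*(sqrt(-6 + 285)*(-10 + 285))**(3/2)) = 1/(634461 + 43*(sqrt(279)*275)**(3/2)) = 1/(634461 + 43*((3*sqrt(31))*275)**(3/2)) = 1/(634461 + 43*(825*sqrt(31))**(3/2)) = 1/(634461 + 43*(4125*31**(3/4)*sqrt(33))) = 1/(634461 + 177375*31**(3/4)*sqrt(33))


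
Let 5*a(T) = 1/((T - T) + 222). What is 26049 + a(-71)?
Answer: 28914391/1110 ≈ 26049.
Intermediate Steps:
a(T) = 1/1110 (a(T) = 1/(5*((T - T) + 222)) = 1/(5*(0 + 222)) = (⅕)/222 = (⅕)*(1/222) = 1/1110)
26049 + a(-71) = 26049 + 1/1110 = 28914391/1110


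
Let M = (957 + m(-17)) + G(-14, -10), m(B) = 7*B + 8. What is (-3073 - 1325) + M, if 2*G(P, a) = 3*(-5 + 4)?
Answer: -7107/2 ≈ -3553.5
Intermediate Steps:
G(P, a) = -3/2 (G(P, a) = (3*(-5 + 4))/2 = (3*(-1))/2 = (1/2)*(-3) = -3/2)
m(B) = 8 + 7*B
M = 1689/2 (M = (957 + (8 + 7*(-17))) - 3/2 = (957 + (8 - 119)) - 3/2 = (957 - 111) - 3/2 = 846 - 3/2 = 1689/2 ≈ 844.50)
(-3073 - 1325) + M = (-3073 - 1325) + 1689/2 = -4398 + 1689/2 = -7107/2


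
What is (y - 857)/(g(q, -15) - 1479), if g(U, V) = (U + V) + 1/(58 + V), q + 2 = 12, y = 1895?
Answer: -44634/63811 ≈ -0.69947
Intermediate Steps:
q = 10 (q = -2 + 12 = 10)
g(U, V) = U + V + 1/(58 + V)
(y - 857)/(g(q, -15) - 1479) = (1895 - 857)/((1 + (-15)² + 58*10 + 58*(-15) + 10*(-15))/(58 - 15) - 1479) = 1038/((1 + 225 + 580 - 870 - 150)/43 - 1479) = 1038/((1/43)*(-214) - 1479) = 1038/(-214/43 - 1479) = 1038/(-63811/43) = 1038*(-43/63811) = -44634/63811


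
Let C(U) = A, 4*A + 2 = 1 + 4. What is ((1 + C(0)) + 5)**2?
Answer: 729/16 ≈ 45.563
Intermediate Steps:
A = 3/4 (A = -1/2 + (1 + 4)/4 = -1/2 + (1/4)*5 = -1/2 + 5/4 = 3/4 ≈ 0.75000)
C(U) = 3/4
((1 + C(0)) + 5)**2 = ((1 + 3/4) + 5)**2 = (7/4 + 5)**2 = (27/4)**2 = 729/16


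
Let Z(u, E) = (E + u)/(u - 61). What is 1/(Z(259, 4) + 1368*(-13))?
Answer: -198/3520969 ≈ -5.6235e-5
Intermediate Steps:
Z(u, E) = (E + u)/(-61 + u)
1/(Z(259, 4) + 1368*(-13)) = 1/((4 + 259)/(-61 + 259) + 1368*(-13)) = 1/(263/198 - 17784) = 1/(-3520969/198) = -198/3520969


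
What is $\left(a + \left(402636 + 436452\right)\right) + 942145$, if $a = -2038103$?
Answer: $-256870$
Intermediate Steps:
$\left(a + \left(402636 + 436452\right)\right) + 942145 = \left(-2038103 + \left(402636 + 436452\right)\right) + 942145 = \left(-2038103 + 839088\right) + 942145 = -1199015 + 942145 = -256870$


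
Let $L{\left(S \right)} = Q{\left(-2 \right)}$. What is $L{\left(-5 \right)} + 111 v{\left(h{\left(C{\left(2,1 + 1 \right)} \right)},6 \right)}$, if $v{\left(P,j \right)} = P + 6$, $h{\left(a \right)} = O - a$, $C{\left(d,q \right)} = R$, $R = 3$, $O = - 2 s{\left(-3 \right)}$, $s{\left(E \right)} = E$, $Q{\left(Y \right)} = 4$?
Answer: $1003$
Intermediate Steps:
$L{\left(S \right)} = 4$
$O = 6$ ($O = \left(-2\right) \left(-3\right) = 6$)
$C{\left(d,q \right)} = 3$
$h{\left(a \right)} = 6 - a$
$v{\left(P,j \right)} = 6 + P$
$L{\left(-5 \right)} + 111 v{\left(h{\left(C{\left(2,1 + 1 \right)} \right)},6 \right)} = 4 + 111 \left(6 + \left(6 - 3\right)\right) = 4 + 111 \left(6 + 3\right) = 4 + 111 \cdot 9 = 4 + 999 = 1003$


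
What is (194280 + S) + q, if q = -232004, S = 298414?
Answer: 260690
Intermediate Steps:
(194280 + S) + q = (194280 + 298414) - 232004 = 492694 - 232004 = 260690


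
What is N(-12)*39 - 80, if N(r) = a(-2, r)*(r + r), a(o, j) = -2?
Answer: 1792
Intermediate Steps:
N(r) = -4*r (N(r) = -2*(r + r) = -4*r)
N(-12)*39 - 80 = -4*(-12)*39 - 80 = 48*39 - 80 = 1872 - 80 = 1792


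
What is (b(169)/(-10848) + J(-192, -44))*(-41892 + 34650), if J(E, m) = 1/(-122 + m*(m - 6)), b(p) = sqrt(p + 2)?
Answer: -3621/1039 + 3621*sqrt(19)/1808 ≈ 5.2448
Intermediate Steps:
b(p) = sqrt(2 + p)
J(E, m) = 1/(-122 + m*(-6 + m))
(b(169)/(-10848) + J(-192, -44))*(-41892 + 34650) = (sqrt(2 + 169)/(-10848) + 1/(-122 + (-44)**2 - 6*(-44)))*(-41892 + 34650) = (sqrt(171)*(-1/10848) + 1/(-122 + 1936 + 264))*(-7242) = ((3*sqrt(19))*(-1/10848) + 1/2078)*(-7242) = (-sqrt(19)/3616 + 1/2078)*(-7242) = (1/2078 - sqrt(19)/3616)*(-7242) = -3621/1039 + 3621*sqrt(19)/1808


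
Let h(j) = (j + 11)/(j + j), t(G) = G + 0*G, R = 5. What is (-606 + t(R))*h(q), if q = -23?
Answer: -3606/23 ≈ -156.78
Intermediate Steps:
t(G) = G (t(G) = G + 0 = G)
h(j) = (11 + j)/(2*j) (h(j) = (11 + j)/((2*j)) = (11 + j)*(1/(2*j)) = (11 + j)/(2*j))
(-606 + t(R))*h(q) = (-606 + 5)*((1/2)*(11 - 23)/(-23)) = -601*(-1)*(-12)/(2*23) = -601*6/23 = -3606/23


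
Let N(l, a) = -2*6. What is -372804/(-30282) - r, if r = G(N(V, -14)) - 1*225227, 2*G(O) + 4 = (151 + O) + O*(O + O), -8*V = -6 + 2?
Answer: 2271430725/10094 ≈ 2.2503e+5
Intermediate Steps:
V = ½ (V = -(-6 + 2)/8 = -⅛*(-4) = ½ ≈ 0.50000)
N(l, a) = -12
G(O) = 147/2 + O² + O/2 (G(O) = -2 + ((151 + O) + O*(O + O))/2 = -2 + ((151 + O) + O*(2*O))/2 = -2 + ((151 + O) + 2*O²)/2 = -2 + (151 + O + 2*O²)/2 = -2 + (151/2 + O² + O/2) = 147/2 + O² + O/2)
r = -450031/2 (r = (147/2 + (-12)² + (½)*(-12)) - 1*225227 = (147/2 + 144 - 6) - 225227 = 423/2 - 225227 = -450031/2 ≈ -2.2502e+5)
-372804/(-30282) - r = -372804/(-30282) - 1*(-450031/2) = -372804*(-1/30282) + 450031/2 = 62134/5047 + 450031/2 = 2271430725/10094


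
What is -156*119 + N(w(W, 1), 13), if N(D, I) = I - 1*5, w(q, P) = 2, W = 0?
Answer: -18556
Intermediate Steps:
N(D, I) = -5 + I (N(D, I) = I - 5 = -5 + I)
-156*119 + N(w(W, 1), 13) = -156*119 + (-5 + 13) = -18564 + 8 = -18556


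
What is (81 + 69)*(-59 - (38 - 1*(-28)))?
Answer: -18750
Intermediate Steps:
(81 + 69)*(-59 - (38 - 1*(-28))) = 150*(-59 - (38 + 28)) = 150*(-59 - 1*66) = 150*(-59 - 66) = 150*(-125) = -18750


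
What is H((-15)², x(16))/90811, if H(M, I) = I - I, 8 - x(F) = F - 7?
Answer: 0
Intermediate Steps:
x(F) = 15 - F (x(F) = 8 - (F - 7) = 8 - (-7 + F) = 8 + (7 - F) = 15 - F)
H(M, I) = 0
H((-15)², x(16))/90811 = 0/90811 = 0*(1/90811) = 0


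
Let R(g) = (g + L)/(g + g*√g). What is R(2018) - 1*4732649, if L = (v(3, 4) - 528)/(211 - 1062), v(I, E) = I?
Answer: -16393093508843337/3463830406 + 1717843*√2018/3463830406 ≈ -4.7326e+6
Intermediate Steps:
L = 525/851 (L = (3 - 528)/(211 - 1062) = -525/(-851) = -525*(-1/851) = 525/851 ≈ 0.61692)
R(g) = (525/851 + g)/(g + g^(3/2)) (R(g) = (g + 525/851)/(g + g*√g) = (525/851 + g)/(g + g^(3/2)))
R(2018) - 1*4732649 = (525/851 + 2018)/(2018 + 2018^(3/2)) - 1*4732649 = (1717843/851)/(2018 + 2018*√2018) - 4732649 = 1717843/(851*(2018 + 2018*√2018)) - 4732649 = -4732649 + 1717843/(851*(2018 + 2018*√2018))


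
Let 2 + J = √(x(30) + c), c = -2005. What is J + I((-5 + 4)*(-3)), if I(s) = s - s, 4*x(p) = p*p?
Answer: -2 + 2*I*√445 ≈ -2.0 + 42.19*I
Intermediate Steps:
x(p) = p²/4 (x(p) = (p*p)/4 = p²/4)
J = -2 + 2*I*√445 (J = -2 + √((¼)*30² - 2005) = -2 + √((¼)*900 - 2005) = -2 + √(225 - 2005) = -2 + √(-1780) = -2 + 2*I*√445 ≈ -2.0 + 42.19*I)
I(s) = 0
J + I((-5 + 4)*(-3)) = (-2 + 2*I*√445) + 0 = -2 + 2*I*√445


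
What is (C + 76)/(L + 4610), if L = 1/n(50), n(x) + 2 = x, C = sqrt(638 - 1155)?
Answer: 3648/221281 + 48*I*sqrt(517)/221281 ≈ 0.016486 + 0.0049322*I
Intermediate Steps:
C = I*sqrt(517) (C = sqrt(-517) = I*sqrt(517) ≈ 22.738*I)
n(x) = -2 + x
L = 1/48 (L = 1/(-2 + 50) = 1/48 ≈ 0.020833)
(C + 76)/(L + 4610) = (I*sqrt(517) + 76)/(1/48 + 4610) = (76 + I*sqrt(517))/(221281/48) = (76 + I*sqrt(517))*(48/221281) = 3648/221281 + 48*I*sqrt(517)/221281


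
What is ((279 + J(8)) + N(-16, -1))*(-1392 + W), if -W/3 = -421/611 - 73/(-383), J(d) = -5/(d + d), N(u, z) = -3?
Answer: -89707658271/234013 ≈ -3.8335e+5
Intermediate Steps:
J(d) = -5/(2*d)
W = 349920/234013 (W = -3*(-421/611 - 73/(-383)) = -3*(-421*1/611 - 73*(-1/383)) = -3*(-421/611 + 73/383) = -3*(-116640/234013) = 349920/234013 ≈ 1.4953)
((279 + J(8)) + N(-16, -1))*(-1392 + W) = ((279 - 5/2/8) - 3)*(-1392 + 349920/234013) = ((279 - 5/2*⅛) - 3)*(-325396176/234013) = ((279 - 5/16) - 3)*(-325396176/234013) = (4459/16 - 3)*(-325396176/234013) = (4411/16)*(-325396176/234013) = -89707658271/234013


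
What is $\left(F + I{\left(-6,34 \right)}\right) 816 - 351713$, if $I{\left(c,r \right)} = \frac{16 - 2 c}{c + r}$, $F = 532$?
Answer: $83215$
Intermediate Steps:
$I{\left(c,r \right)} = \frac{16 - 2 c}{c + r}$
$\left(F + I{\left(-6,34 \right)}\right) 816 - 351713 = \left(532 + \frac{2 \left(8 - -6\right)}{-6 + 34}\right) 816 - 351713 = \left(532 + \frac{2 \left(8 + 6\right)}{28}\right) 816 - 351713 = \left(532 + 2 \cdot \frac{1}{28} \cdot 14\right) 816 - 351713 = \left(532 + 1\right) 816 - 351713 = 533 \cdot 816 - 351713 = 434928 - 351713 = 83215$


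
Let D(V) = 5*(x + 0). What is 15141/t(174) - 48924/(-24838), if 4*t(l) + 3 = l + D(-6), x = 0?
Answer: 252109106/707883 ≈ 356.15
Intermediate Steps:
D(V) = 0 (D(V) = 5*(0 + 0) = 5*0 = 0)
t(l) = -¾ + l/4 (t(l) = -¾ + (l + 0)/4 = -¾ + l/4)
15141/t(174) - 48924/(-24838) = 15141/(-¾ + (¼)*174) - 48924/(-24838) = 15141/(-¾ + 87/2) - 48924*(-1/24838) = 15141/(171/4) + 24462/12419 = 15141*(4/171) + 24462/12419 = 20188/57 + 24462/12419 = 252109106/707883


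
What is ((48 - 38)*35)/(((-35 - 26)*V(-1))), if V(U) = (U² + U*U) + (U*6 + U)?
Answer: 70/61 ≈ 1.1475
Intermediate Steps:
V(U) = 2*U² + 7*U (V(U) = (U² + U²) + (6*U + U) = 2*U² + 7*U)
((48 - 38)*35)/(((-35 - 26)*V(-1))) = ((48 - 38)*35)/(((-35 - 26)*(-(7 + 2*(-1))))) = (10*35)/((-(-61)*(7 - 2))) = 350/((-(-61)*5)) = 350/((-61*(-5))) = 350/305 = 350*(1/305) = 70/61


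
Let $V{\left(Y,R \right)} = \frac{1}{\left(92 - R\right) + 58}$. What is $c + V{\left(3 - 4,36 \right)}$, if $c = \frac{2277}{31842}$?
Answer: $\frac{8095}{100833} \approx 0.080281$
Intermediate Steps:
$V{\left(Y,R \right)} = \frac{1}{150 - R}$
$c = \frac{253}{3538}$ ($c = 2277 \cdot \frac{1}{31842} = \frac{253}{3538} \approx 0.071509$)
$c + V{\left(3 - 4,36 \right)} = \frac{253}{3538} - \frac{1}{-150 + 36} = \frac{253}{3538} - \frac{1}{-114} = \frac{253}{3538} - - \frac{1}{114} = \frac{253}{3538} + \frac{1}{114} = \frac{8095}{100833}$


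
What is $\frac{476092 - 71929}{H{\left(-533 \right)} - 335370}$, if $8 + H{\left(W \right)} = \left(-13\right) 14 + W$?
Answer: $- \frac{134721}{112031} \approx -1.2025$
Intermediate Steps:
$H{\left(W \right)} = -190 + W$ ($H{\left(W \right)} = -8 + \left(\left(-13\right) 14 + W\right) = -8 + \left(-182 + W\right) = -190 + W$)
$\frac{476092 - 71929}{H{\left(-533 \right)} - 335370} = \frac{476092 - 71929}{\left(-190 - 533\right) - 335370} = \frac{404163}{-723 - 335370} = \frac{404163}{-336093} = 404163 \left(- \frac{1}{336093}\right) = - \frac{134721}{112031}$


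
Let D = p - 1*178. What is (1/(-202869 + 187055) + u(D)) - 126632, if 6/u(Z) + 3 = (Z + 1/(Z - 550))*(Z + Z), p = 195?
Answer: -204555321032279/1615352658 ≈ -1.2663e+5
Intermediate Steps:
D = 17 (D = 195 - 1*178 = 195 - 178 = 17)
u(Z) = 6/(-3 + 2*Z*(Z + 1/(-550 + Z))) (u(Z) = 6/(-3 + (Z + 1/(Z - 550))*(Z + Z)) = 6/(-3 + (Z + 1/(-550 + Z))*(2*Z)) = 6/(-3 + 2*Z*(Z + 1/(-550 + Z))))
(1/(-202869 + 187055) + u(D)) - 126632 = (1/(-202869 + 187055) + 6*(-550 + 17)/(1650 - 1*17 - 1100*17² + 2*17³)) - 126632 = (1/(-15814) + 6*(-533)/(1650 - 17 - 1100*289 + 2*4913)) - 126632 = (-1/15814 + 6*(-533)/(1650 - 17 - 317900 + 9826)) - 126632 = (-1/15814 + 6*(-533)/(-306441)) - 126632 = (-1/15814 + 6*(-1/306441)*(-533)) - 126632 = (-1/15814 + 1066/102147) - 126632 = 16755577/1615352658 - 126632 = -204555321032279/1615352658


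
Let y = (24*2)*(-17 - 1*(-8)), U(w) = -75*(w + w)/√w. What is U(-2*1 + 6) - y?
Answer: 132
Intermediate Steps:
U(w) = -150*√w (U(w) = -75*2*√w = -150*√w)
y = -432 (y = 48*(-17 + 8) = 48*(-9) = -432)
U(-2*1 + 6) - y = -150*√(-2*1 + 6) - 1*(-432) = -150*√(-2 + 6) + 432 = -150*√4 + 432 = -150*2 + 432 = -300 + 432 = 132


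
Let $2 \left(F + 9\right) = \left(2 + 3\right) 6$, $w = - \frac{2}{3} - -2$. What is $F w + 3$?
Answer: $11$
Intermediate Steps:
$w = \frac{4}{3}$ ($w = \left(-2\right) \frac{1}{3} + 2 = - \frac{2}{3} + 2 = \frac{4}{3} \approx 1.3333$)
$F = 6$ ($F = -9 + \frac{\left(2 + 3\right) 6}{2} = -9 + \frac{5 \cdot 6}{2} = -9 + \frac{1}{2} \cdot 30 = -9 + 15 = 6$)
$F w + 3 = 6 \cdot \frac{4}{3} + 3 = 8 + 3 = 11$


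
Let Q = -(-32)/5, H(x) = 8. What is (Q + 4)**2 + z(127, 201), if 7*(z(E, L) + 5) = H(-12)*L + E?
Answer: 61428/175 ≈ 351.02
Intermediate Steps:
z(E, L) = -5 + E/7 + 8*L/7 (z(E, L) = -5 + (8*L + E)/7 = -5 + (E + 8*L)/7 = -5 + (E/7 + 8*L/7) = -5 + E/7 + 8*L/7)
Q = 32/5 (Q = -(-32)/5 = -16*(-2/5) = 32/5 ≈ 6.4000)
(Q + 4)**2 + z(127, 201) = (32/5 + 4)**2 + (-5 + (1/7)*127 + (8/7)*201) = (52/5)**2 + (-5 + 127/7 + 1608/7) = 2704/25 + 1700/7 = 61428/175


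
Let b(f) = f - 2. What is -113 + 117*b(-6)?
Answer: -1049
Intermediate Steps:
b(f) = -2 + f
-113 + 117*b(-6) = -113 + 117*(-2 - 6) = -113 + 117*(-8) = -113 - 936 = -1049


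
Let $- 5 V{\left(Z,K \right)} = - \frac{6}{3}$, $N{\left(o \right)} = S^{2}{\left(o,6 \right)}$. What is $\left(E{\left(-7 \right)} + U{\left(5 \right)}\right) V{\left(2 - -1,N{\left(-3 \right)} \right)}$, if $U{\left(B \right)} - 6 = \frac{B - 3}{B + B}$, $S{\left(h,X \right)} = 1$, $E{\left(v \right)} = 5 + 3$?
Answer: $\frac{142}{25} \approx 5.68$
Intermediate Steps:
$E{\left(v \right)} = 8$
$N{\left(o \right)} = 1$ ($N{\left(o \right)} = 1^{2} = 1$)
$U{\left(B \right)} = 6 + \frac{-3 + B}{2 B}$ ($U{\left(B \right)} = 6 + \frac{B - 3}{B + B} = 6 + \frac{-3 + B}{2 B}$)
$V{\left(Z,K \right)} = \frac{2}{5}$ ($V{\left(Z,K \right)} = - \frac{\left(-6\right) \frac{1}{3}}{5} = \left(- \frac{1}{5}\right) \left(-2\right) = \frac{2}{5}$)
$\left(E{\left(-7 \right)} + U{\left(5 \right)}\right) V{\left(2 - -1,N{\left(-3 \right)} \right)} = \left(8 + \frac{-3 + 13 \cdot 5}{2 \cdot 5}\right) \frac{2}{5} = \left(8 + \frac{1}{2} \cdot \frac{1}{5} \left(-3 + 65\right)\right) \frac{2}{5} = \left(8 + \frac{1}{2} \cdot \frac{1}{5} \cdot 62\right) \frac{2}{5} = \left(8 + \frac{31}{5}\right) \frac{2}{5} = \frac{71}{5} \cdot \frac{2}{5} = \frac{142}{25}$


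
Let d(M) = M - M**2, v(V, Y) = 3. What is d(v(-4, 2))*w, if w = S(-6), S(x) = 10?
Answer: -60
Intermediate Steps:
w = 10
d(v(-4, 2))*w = (3*(1 - 1*3))*10 = (3*(1 - 3))*10 = (3*(-2))*10 = -6*10 = -60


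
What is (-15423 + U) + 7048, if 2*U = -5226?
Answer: -10988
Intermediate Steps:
U = -2613 (U = (½)*(-5226) = -2613)
(-15423 + U) + 7048 = (-15423 - 2613) + 7048 = -18036 + 7048 = -10988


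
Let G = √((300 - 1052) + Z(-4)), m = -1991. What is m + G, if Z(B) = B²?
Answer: -1991 + 4*I*√46 ≈ -1991.0 + 27.129*I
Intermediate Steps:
G = 4*I*√46 (G = √((300 - 1052) + (-4)²) = √(-752 + 16) = √(-736) = 4*I*√46 ≈ 27.129*I)
m + G = -1991 + 4*I*√46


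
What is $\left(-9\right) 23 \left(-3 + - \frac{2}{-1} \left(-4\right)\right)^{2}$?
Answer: $-25047$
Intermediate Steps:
$\left(-9\right) 23 \left(-3 + - \frac{2}{-1} \left(-4\right)\right)^{2} = - 207 \left(-3 + \left(-2\right) \left(-1\right) \left(-4\right)\right)^{2} = - 207 \left(-3 + 2 \left(-4\right)\right)^{2} = - 207 \left(-3 - 8\right)^{2} = - 207 \left(-11\right)^{2} = \left(-207\right) 121 = -25047$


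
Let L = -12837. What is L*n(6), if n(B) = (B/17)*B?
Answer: -462132/17 ≈ -27184.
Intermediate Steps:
n(B) = B**2/17 (n(B) = (B*(1/17))*B = (B/17)*B = B**2/17)
L*n(6) = -12837*6**2/17 = -12837*36/17 = -462132/17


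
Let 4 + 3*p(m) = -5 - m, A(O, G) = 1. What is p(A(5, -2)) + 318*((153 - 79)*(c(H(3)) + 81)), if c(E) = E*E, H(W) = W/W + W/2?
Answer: 6159491/3 ≈ 2.0532e+6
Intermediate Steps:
H(W) = 1 + W/2 (H(W) = 1 + W*(1/2) = 1 + W/2)
c(E) = E**2
p(m) = -3 - m/3 (p(m) = -4/3 + (-5 - m)/3 = -4/3 + (-5/3 - m/3) = -3 - m/3)
p(A(5, -2)) + 318*((153 - 79)*(c(H(3)) + 81)) = (-3 - 1/3*1) + 318*((153 - 79)*((1 + (1/2)*3)**2 + 81)) = (-3 - 1/3) + 318*(74*((1 + 3/2)**2 + 81)) = -10/3 + 318*(74*((5/2)**2 + 81)) = -10/3 + 318*(74*(25/4 + 81)) = -10/3 + 318*(74*(349/4)) = -10/3 + 318*(12913/2) = -10/3 + 2053167 = 6159491/3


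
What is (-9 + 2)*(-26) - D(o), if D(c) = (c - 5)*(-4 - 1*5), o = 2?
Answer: 155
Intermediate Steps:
D(c) = 45 - 9*c (D(c) = (-5 + c)*(-4 - 5) = (-5 + c)*(-9) = 45 - 9*c)
(-9 + 2)*(-26) - D(o) = (-9 + 2)*(-26) - (45 - 9*2) = -7*(-26) - (45 - 18) = 182 - 1*27 = 182 - 27 = 155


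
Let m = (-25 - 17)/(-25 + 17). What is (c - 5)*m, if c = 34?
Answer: 609/4 ≈ 152.25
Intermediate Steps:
m = 21/4 (m = -42/(-8) = -42*(-1/8) = 21/4 ≈ 5.2500)
(c - 5)*m = (34 - 5)*(21/4) = 29*(21/4) = 609/4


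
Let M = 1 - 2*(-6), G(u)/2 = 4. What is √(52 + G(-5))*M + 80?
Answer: 80 + 26*√15 ≈ 180.70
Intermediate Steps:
G(u) = 8 (G(u) = 2*4 = 8)
M = 13 (M = 1 + 12 = 13)
√(52 + G(-5))*M + 80 = √(52 + 8)*13 + 80 = √60*13 + 80 = (2*√15)*13 + 80 = 26*√15 + 80 = 80 + 26*√15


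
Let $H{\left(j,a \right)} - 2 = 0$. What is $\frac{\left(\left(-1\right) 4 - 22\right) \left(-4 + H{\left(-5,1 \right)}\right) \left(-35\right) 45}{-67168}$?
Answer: $\frac{20475}{16792} \approx 1.2193$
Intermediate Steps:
$H{\left(j,a \right)} = 2$ ($H{\left(j,a \right)} = 2 + 0 = 2$)
$\frac{\left(\left(-1\right) 4 - 22\right) \left(-4 + H{\left(-5,1 \right)}\right) \left(-35\right) 45}{-67168} = \frac{\left(\left(-1\right) 4 - 22\right) \left(-4 + 2\right) \left(-35\right) 45}{-67168} = \left(-4 - 22\right) \left(-2\right) \left(-35\right) 45 \left(- \frac{1}{67168}\right) = \left(-26\right) \left(-2\right) \left(-35\right) 45 \left(- \frac{1}{67168}\right) = 52 \left(-35\right) 45 \left(- \frac{1}{67168}\right) = \left(-1820\right) 45 \left(- \frac{1}{67168}\right) = \left(-81900\right) \left(- \frac{1}{67168}\right) = \frac{20475}{16792}$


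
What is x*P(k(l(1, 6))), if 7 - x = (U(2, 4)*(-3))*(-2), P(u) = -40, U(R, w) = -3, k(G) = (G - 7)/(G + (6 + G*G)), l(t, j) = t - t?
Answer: -1000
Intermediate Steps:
l(t, j) = 0
k(G) = (-7 + G)/(6 + G + G²) (k(G) = (-7 + G)/(G + (6 + G²)) = (-7 + G)/(6 + G + G²))
x = 25 (x = 7 - (-3*(-3))*(-2) = 7 - 9*(-2) = 7 - 1*(-18) = 7 + 18 = 25)
x*P(k(l(1, 6))) = 25*(-40) = -1000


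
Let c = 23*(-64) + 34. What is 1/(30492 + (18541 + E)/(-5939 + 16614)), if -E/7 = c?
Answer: 10675/325530707 ≈ 3.2793e-5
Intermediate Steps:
c = -1438 (c = -1472 + 34 = -1438)
E = 10066 (E = -7*(-1438) = 10066)
1/(30492 + (18541 + E)/(-5939 + 16614)) = 1/(30492 + (18541 + 10066)/(-5939 + 16614)) = 1/(30492 + 28607/10675) = 1/(325530707/10675) = 10675/325530707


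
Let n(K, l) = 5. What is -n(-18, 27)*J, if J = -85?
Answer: 425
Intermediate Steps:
-n(-18, 27)*J = -5*(-85) = -1*(-425) = 425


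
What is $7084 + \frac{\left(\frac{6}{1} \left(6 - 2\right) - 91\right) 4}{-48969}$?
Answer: $\frac{346896664}{48969} \approx 7084.0$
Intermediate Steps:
$7084 + \frac{\left(\frac{6}{1} \left(6 - 2\right) - 91\right) 4}{-48969} = 7084 + \left(6 \cdot 1 \cdot 4 - 91\right) 4 \left(- \frac{1}{48969}\right) = 7084 + \left(6 \cdot 4 - 91\right) 4 \left(- \frac{1}{48969}\right) = 7084 + \left(24 - 91\right) 4 \left(- \frac{1}{48969}\right) = 7084 + \left(-67\right) 4 \left(- \frac{1}{48969}\right) = 7084 - - \frac{268}{48969} = 7084 + \frac{268}{48969} = \frac{346896664}{48969}$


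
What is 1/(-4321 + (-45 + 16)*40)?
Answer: -1/5481 ≈ -0.00018245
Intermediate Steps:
1/(-4321 + (-45 + 16)*40) = 1/(-4321 - 29*40) = 1/(-4321 - 1160) = 1/(-5481) = -1/5481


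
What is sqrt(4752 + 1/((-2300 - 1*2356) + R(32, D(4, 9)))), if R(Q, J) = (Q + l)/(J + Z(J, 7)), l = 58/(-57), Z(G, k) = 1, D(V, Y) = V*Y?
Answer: sqrt(9347666481169854)/1402534 ≈ 68.935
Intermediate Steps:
l = -58/57 (l = 58*(-1/57) = -58/57 ≈ -1.0175)
R(Q, J) = (-58/57 + Q)/(1 + J) (R(Q, J) = (Q - 58/57)/(J + 1) = (-58/57 + Q)/(1 + J))
sqrt(4752 + 1/((-2300 - 1*2356) + R(32, D(4, 9)))) = sqrt(4752 + 1/((-2300 - 1*2356) + (-58/57 + 32)/(1 + 4*9))) = sqrt(4752 + 1/((-2300 - 2356) + (1766/57)/(1 + 36))) = sqrt(4752 + 1/(-4656 + (1766/57)/37)) = sqrt(4752 + 1/(-4656 + (1/37)*(1766/57))) = sqrt(4752 + 1/(-4656 + 1766/2109)) = sqrt(4752 + 1/(-9817738/2109)) = sqrt(4752 - 2109/9817738) = sqrt(46653888867/9817738) = sqrt(9347666481169854)/1402534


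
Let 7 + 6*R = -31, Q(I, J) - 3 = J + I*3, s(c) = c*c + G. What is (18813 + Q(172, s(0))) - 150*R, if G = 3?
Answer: 20285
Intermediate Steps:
s(c) = 3 + c² (s(c) = c*c + 3 = c² + 3 = 3 + c²)
Q(I, J) = 3 + J + 3*I (Q(I, J) = 3 + (J + I*3) = 3 + (J + 3*I) = 3 + J + 3*I)
R = -19/3 (R = -7/6 + (⅙)*(-31) = -7/6 - 31/6 = -19/3 ≈ -6.3333)
(18813 + Q(172, s(0))) - 150*R = (18813 + (3 + (3 + 0²) + 3*172)) - 150*(-19/3) = (18813 + (3 + (3 + 0) + 516)) + 950 = (18813 + (3 + 3 + 516)) + 950 = (18813 + 522) + 950 = 19335 + 950 = 20285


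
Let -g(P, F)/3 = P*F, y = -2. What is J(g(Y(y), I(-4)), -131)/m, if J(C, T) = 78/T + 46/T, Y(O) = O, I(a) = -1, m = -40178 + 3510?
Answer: 31/1200877 ≈ 2.5814e-5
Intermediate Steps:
m = -36668
g(P, F) = -3*F*P (g(P, F) = -3*P*F = -3*F*P)
J(C, T) = 124/T
J(g(Y(y), I(-4)), -131)/m = (124/(-131))/(-36668) = (124*(-1/131))*(-1/36668) = -124/131*(-1/36668) = 31/1200877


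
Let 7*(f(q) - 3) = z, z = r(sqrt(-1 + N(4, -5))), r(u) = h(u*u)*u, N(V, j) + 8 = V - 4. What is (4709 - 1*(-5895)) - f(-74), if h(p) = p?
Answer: 10601 + 27*I/7 ≈ 10601.0 + 3.8571*I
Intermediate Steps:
N(V, j) = -12 + V (N(V, j) = -8 + (V - 4) = -8 + (-4 + V) = -12 + V)
r(u) = u**3 (r(u) = (u*u)*u = u**2*u = u**3)
z = -27*I (z = (sqrt(-1 + (-12 + 4)))**3 = (sqrt(-1 - 8))**3 = (sqrt(-9))**3 = (3*I)**3 = -27*I ≈ -27.0*I)
f(q) = 3 - 27*I/7 (f(q) = 3 + (-27*I)/7 = 3 - 27*I/7)
(4709 - 1*(-5895)) - f(-74) = (4709 - 1*(-5895)) - (3 - 27*I/7) = (4709 + 5895) + (-3 + 27*I/7) = 10604 + (-3 + 27*I/7) = 10601 + 27*I/7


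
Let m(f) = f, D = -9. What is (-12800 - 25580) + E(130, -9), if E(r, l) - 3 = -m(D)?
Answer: -38368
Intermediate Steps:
E(r, l) = 12 (E(r, l) = 3 - 1*(-9) = 3 + 9 = 12)
(-12800 - 25580) + E(130, -9) = (-12800 - 25580) + 12 = -38380 + 12 = -38368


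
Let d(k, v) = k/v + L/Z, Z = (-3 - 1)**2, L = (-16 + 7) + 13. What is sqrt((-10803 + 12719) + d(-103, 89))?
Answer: sqrt(60677797)/178 ≈ 43.762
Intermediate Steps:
L = 4 (L = -9 + 13 = 4)
Z = 16 (Z = (-4)**2 = 16)
d(k, v) = 1/4 + k/v (d(k, v) = k/v + 4/16 = k/v + 4*(1/16) = k/v + 1/4 = 1/4 + k/v)
sqrt((-10803 + 12719) + d(-103, 89)) = sqrt((-10803 + 12719) + (-103 + (1/4)*89)/89) = sqrt(1916 + (-103 + 89/4)/89) = sqrt(1916 + (1/89)*(-323/4)) = sqrt(1916 - 323/356) = sqrt(681773/356) = sqrt(60677797)/178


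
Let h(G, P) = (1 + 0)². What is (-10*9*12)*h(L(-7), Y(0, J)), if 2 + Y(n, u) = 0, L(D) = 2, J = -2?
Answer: -1080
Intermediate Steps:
Y(n, u) = -2 (Y(n, u) = -2 + 0 = -2)
h(G, P) = 1 (h(G, P) = 1² = 1)
(-10*9*12)*h(L(-7), Y(0, J)) = (-10*9*12)*1 = -90*12*1 = -1080*1 = -1080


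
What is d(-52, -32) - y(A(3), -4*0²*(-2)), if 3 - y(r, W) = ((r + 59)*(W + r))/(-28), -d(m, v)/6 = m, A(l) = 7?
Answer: 585/2 ≈ 292.50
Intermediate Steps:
d(m, v) = -6*m
y(r, W) = 3 + (59 + r)*(W + r)/28 (y(r, W) = 3 - (r + 59)*(W + r)/(-28) = 3 - (59 + r)*(W + r)*(-1)/28 = 3 - (-1)*(59 + r)*(W + r)/28 = 3 + (59 + r)*(W + r)/28)
d(-52, -32) - y(A(3), -4*0²*(-2)) = -6*(-52) - (3 + (1/28)*7² + 59*(-4*0²*(-2))/28 + (59/28)*7 + (1/28)*(-4*0²*(-2))*7) = 312 - (3 + (1/28)*49 + 59*(-4*0*(-2))/28 + 59/4 + (1/28)*(-4*0*(-2))*7) = 312 - (3 + 7/4 + 59*(0*(-2))/28 + 59/4 + (1/28)*(0*(-2))*7) = 312 - (3 + 7/4 + (59/28)*0 + 59/4 + (1/28)*0*7) = 312 - (3 + 7/4 + 0 + 59/4 + 0) = 312 - 1*39/2 = 312 - 39/2 = 585/2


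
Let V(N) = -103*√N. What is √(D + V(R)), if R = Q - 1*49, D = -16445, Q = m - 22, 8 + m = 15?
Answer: √(-16445 - 824*I) ≈ 3.212 - 128.28*I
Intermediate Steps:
m = 7 (m = -8 + 15 = 7)
Q = -15 (Q = 7 - 22 = -15)
R = -64 (R = -15 - 1*49 = -15 - 49 = -64)
√(D + V(R)) = √(-16445 - 824*I)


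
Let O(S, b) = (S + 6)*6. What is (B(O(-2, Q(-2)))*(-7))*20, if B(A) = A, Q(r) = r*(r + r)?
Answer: -3360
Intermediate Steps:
Q(r) = 2*r² (Q(r) = r*(2*r) = 2*r²)
O(S, b) = 36 + 6*S (O(S, b) = (6 + S)*6 = 36 + 6*S)
(B(O(-2, Q(-2)))*(-7))*20 = ((36 + 6*(-2))*(-7))*20 = ((36 - 12)*(-7))*20 = (24*(-7))*20 = -168*20 = -3360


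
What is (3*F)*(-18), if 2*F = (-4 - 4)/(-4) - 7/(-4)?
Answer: -405/4 ≈ -101.25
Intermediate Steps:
F = 15/8 (F = ((-4 - 4)/(-4) - 7/(-4))/2 = (-8*(-¼) - 7*(-¼))/2 = (2 + 7/4)/2 = (½)*(15/4) = 15/8 ≈ 1.8750)
(3*F)*(-18) = (3*(15/8))*(-18) = (45/8)*(-18) = -405/4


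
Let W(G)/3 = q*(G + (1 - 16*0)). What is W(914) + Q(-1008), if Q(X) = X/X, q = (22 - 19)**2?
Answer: 24706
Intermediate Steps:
q = 9 (q = 3**2 = 9)
Q(X) = 1
W(G) = 27 + 27*G (W(G) = 3*(9*(G + (1 - 16*0))) = 3*(9*(G + (1 + 0))) = 3*(9*(G + 1)) = 3*(9*(1 + G)) = 3*(9 + 9*G) = 27 + 27*G)
W(914) + Q(-1008) = (27 + 27*914) + 1 = (27 + 24678) + 1 = 24705 + 1 = 24706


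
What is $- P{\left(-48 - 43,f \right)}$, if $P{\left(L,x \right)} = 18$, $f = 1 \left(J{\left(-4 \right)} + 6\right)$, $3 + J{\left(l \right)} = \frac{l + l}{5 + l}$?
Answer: $-18$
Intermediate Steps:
$J{\left(l \right)} = -3 + \frac{2 l}{5 + l}$ ($J{\left(l \right)} = -3 + \frac{l + l}{5 + l} = -3 + \frac{2 l}{5 + l}$)
$f = -5$ ($f = 1 \left(\frac{-15 - -4}{5 - 4} + 6\right) = 1 \left(\frac{-15 + 4}{1} + 6\right) = 1 \left(1 \left(-11\right) + 6\right) = 1 \left(-11 + 6\right) = 1 \left(-5\right) = -5$)
$- P{\left(-48 - 43,f \right)} = \left(-1\right) 18 = -18$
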